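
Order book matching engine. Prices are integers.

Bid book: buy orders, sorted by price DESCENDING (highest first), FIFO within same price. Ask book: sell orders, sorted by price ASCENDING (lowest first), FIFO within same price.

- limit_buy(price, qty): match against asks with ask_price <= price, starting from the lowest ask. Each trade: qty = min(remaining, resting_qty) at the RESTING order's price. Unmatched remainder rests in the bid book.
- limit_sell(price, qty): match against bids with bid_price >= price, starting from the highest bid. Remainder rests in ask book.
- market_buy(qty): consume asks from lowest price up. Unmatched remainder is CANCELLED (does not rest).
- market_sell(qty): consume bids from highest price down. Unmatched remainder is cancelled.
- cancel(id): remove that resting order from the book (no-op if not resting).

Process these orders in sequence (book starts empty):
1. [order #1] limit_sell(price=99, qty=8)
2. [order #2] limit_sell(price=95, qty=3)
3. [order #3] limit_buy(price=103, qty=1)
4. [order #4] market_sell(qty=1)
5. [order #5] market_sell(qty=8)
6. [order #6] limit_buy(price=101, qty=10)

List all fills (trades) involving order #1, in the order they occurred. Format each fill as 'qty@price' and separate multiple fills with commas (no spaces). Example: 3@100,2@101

After op 1 [order #1] limit_sell(price=99, qty=8): fills=none; bids=[-] asks=[#1:8@99]
After op 2 [order #2] limit_sell(price=95, qty=3): fills=none; bids=[-] asks=[#2:3@95 #1:8@99]
After op 3 [order #3] limit_buy(price=103, qty=1): fills=#3x#2:1@95; bids=[-] asks=[#2:2@95 #1:8@99]
After op 4 [order #4] market_sell(qty=1): fills=none; bids=[-] asks=[#2:2@95 #1:8@99]
After op 5 [order #5] market_sell(qty=8): fills=none; bids=[-] asks=[#2:2@95 #1:8@99]
After op 6 [order #6] limit_buy(price=101, qty=10): fills=#6x#2:2@95 #6x#1:8@99; bids=[-] asks=[-]

Answer: 8@99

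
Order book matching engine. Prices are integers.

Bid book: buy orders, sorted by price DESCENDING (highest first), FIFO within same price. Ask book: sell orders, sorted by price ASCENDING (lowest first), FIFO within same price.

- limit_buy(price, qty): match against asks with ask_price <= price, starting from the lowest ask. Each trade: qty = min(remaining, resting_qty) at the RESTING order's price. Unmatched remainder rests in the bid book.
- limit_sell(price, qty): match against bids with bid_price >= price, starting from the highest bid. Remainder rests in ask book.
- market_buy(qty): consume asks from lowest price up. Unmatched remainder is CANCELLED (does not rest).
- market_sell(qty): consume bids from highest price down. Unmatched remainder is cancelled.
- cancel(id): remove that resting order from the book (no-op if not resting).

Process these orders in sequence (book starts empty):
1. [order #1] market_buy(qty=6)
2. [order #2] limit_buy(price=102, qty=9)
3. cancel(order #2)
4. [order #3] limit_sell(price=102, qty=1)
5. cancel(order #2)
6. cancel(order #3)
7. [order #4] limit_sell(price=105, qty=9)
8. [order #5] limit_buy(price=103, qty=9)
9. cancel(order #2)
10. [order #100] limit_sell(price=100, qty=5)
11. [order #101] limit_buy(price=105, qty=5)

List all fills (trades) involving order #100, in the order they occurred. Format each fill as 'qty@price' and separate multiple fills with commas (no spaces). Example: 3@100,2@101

Answer: 5@103

Derivation:
After op 1 [order #1] market_buy(qty=6): fills=none; bids=[-] asks=[-]
After op 2 [order #2] limit_buy(price=102, qty=9): fills=none; bids=[#2:9@102] asks=[-]
After op 3 cancel(order #2): fills=none; bids=[-] asks=[-]
After op 4 [order #3] limit_sell(price=102, qty=1): fills=none; bids=[-] asks=[#3:1@102]
After op 5 cancel(order #2): fills=none; bids=[-] asks=[#3:1@102]
After op 6 cancel(order #3): fills=none; bids=[-] asks=[-]
After op 7 [order #4] limit_sell(price=105, qty=9): fills=none; bids=[-] asks=[#4:9@105]
After op 8 [order #5] limit_buy(price=103, qty=9): fills=none; bids=[#5:9@103] asks=[#4:9@105]
After op 9 cancel(order #2): fills=none; bids=[#5:9@103] asks=[#4:9@105]
After op 10 [order #100] limit_sell(price=100, qty=5): fills=#5x#100:5@103; bids=[#5:4@103] asks=[#4:9@105]
After op 11 [order #101] limit_buy(price=105, qty=5): fills=#101x#4:5@105; bids=[#5:4@103] asks=[#4:4@105]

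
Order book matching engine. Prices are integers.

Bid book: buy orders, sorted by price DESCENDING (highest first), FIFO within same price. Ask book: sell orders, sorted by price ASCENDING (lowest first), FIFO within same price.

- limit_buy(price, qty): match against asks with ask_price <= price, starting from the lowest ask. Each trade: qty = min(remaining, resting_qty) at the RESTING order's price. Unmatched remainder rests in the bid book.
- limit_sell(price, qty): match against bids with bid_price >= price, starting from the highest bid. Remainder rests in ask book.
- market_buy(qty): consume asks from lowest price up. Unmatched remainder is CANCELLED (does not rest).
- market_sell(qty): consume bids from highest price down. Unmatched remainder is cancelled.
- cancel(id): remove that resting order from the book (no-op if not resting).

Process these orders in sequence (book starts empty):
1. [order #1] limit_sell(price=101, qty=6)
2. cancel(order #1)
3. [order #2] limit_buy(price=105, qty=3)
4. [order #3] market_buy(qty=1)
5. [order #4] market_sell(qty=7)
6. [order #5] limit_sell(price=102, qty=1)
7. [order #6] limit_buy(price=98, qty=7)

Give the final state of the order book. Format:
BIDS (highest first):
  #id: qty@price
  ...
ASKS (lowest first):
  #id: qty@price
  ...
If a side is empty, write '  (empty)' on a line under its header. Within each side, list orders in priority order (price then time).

After op 1 [order #1] limit_sell(price=101, qty=6): fills=none; bids=[-] asks=[#1:6@101]
After op 2 cancel(order #1): fills=none; bids=[-] asks=[-]
After op 3 [order #2] limit_buy(price=105, qty=3): fills=none; bids=[#2:3@105] asks=[-]
After op 4 [order #3] market_buy(qty=1): fills=none; bids=[#2:3@105] asks=[-]
After op 5 [order #4] market_sell(qty=7): fills=#2x#4:3@105; bids=[-] asks=[-]
After op 6 [order #5] limit_sell(price=102, qty=1): fills=none; bids=[-] asks=[#5:1@102]
After op 7 [order #6] limit_buy(price=98, qty=7): fills=none; bids=[#6:7@98] asks=[#5:1@102]

Answer: BIDS (highest first):
  #6: 7@98
ASKS (lowest first):
  #5: 1@102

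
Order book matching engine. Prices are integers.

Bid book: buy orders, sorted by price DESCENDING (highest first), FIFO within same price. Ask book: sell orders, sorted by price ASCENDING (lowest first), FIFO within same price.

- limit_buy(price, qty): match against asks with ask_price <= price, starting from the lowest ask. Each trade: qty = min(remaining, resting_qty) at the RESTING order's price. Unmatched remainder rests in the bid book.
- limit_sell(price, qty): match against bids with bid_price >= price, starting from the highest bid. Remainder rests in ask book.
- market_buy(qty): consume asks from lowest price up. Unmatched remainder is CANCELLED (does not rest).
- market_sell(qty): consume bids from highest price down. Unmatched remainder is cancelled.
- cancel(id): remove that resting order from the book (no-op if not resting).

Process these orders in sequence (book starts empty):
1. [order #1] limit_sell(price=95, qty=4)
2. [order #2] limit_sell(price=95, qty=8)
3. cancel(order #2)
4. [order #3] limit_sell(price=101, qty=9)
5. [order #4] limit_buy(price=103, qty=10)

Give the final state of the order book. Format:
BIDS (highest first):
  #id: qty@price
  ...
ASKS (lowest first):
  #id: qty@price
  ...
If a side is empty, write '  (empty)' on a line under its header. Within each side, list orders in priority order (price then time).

After op 1 [order #1] limit_sell(price=95, qty=4): fills=none; bids=[-] asks=[#1:4@95]
After op 2 [order #2] limit_sell(price=95, qty=8): fills=none; bids=[-] asks=[#1:4@95 #2:8@95]
After op 3 cancel(order #2): fills=none; bids=[-] asks=[#1:4@95]
After op 4 [order #3] limit_sell(price=101, qty=9): fills=none; bids=[-] asks=[#1:4@95 #3:9@101]
After op 5 [order #4] limit_buy(price=103, qty=10): fills=#4x#1:4@95 #4x#3:6@101; bids=[-] asks=[#3:3@101]

Answer: BIDS (highest first):
  (empty)
ASKS (lowest first):
  #3: 3@101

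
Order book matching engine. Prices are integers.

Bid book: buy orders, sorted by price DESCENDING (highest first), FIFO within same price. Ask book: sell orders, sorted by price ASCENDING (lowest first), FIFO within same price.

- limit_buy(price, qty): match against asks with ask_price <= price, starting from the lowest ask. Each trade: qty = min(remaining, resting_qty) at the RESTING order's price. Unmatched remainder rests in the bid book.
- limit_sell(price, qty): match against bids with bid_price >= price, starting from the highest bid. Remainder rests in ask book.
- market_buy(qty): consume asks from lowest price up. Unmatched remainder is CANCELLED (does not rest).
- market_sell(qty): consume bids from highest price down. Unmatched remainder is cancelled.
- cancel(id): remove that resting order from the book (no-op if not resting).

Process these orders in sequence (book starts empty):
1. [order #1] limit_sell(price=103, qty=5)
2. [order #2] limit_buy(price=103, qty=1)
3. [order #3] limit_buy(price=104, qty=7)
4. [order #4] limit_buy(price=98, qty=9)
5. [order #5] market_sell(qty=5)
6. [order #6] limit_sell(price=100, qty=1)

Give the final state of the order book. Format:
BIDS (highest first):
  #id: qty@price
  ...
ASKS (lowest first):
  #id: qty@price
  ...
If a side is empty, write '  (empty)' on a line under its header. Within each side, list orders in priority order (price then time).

Answer: BIDS (highest first):
  #4: 7@98
ASKS (lowest first):
  #6: 1@100

Derivation:
After op 1 [order #1] limit_sell(price=103, qty=5): fills=none; bids=[-] asks=[#1:5@103]
After op 2 [order #2] limit_buy(price=103, qty=1): fills=#2x#1:1@103; bids=[-] asks=[#1:4@103]
After op 3 [order #3] limit_buy(price=104, qty=7): fills=#3x#1:4@103; bids=[#3:3@104] asks=[-]
After op 4 [order #4] limit_buy(price=98, qty=9): fills=none; bids=[#3:3@104 #4:9@98] asks=[-]
After op 5 [order #5] market_sell(qty=5): fills=#3x#5:3@104 #4x#5:2@98; bids=[#4:7@98] asks=[-]
After op 6 [order #6] limit_sell(price=100, qty=1): fills=none; bids=[#4:7@98] asks=[#6:1@100]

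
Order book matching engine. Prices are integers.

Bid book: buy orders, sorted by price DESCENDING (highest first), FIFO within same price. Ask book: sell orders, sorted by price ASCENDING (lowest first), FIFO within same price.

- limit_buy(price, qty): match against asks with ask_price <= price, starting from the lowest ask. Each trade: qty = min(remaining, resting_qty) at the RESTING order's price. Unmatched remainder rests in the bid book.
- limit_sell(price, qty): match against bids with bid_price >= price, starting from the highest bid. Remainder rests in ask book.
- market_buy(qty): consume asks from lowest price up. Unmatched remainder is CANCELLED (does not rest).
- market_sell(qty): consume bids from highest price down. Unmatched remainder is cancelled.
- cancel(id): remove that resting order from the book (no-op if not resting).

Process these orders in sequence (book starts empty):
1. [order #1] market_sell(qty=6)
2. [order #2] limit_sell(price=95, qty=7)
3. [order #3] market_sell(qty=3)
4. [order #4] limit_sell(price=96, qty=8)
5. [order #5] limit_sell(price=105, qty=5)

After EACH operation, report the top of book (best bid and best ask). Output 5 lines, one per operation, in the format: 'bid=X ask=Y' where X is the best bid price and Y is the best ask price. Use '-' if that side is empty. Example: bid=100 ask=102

Answer: bid=- ask=-
bid=- ask=95
bid=- ask=95
bid=- ask=95
bid=- ask=95

Derivation:
After op 1 [order #1] market_sell(qty=6): fills=none; bids=[-] asks=[-]
After op 2 [order #2] limit_sell(price=95, qty=7): fills=none; bids=[-] asks=[#2:7@95]
After op 3 [order #3] market_sell(qty=3): fills=none; bids=[-] asks=[#2:7@95]
After op 4 [order #4] limit_sell(price=96, qty=8): fills=none; bids=[-] asks=[#2:7@95 #4:8@96]
After op 5 [order #5] limit_sell(price=105, qty=5): fills=none; bids=[-] asks=[#2:7@95 #4:8@96 #5:5@105]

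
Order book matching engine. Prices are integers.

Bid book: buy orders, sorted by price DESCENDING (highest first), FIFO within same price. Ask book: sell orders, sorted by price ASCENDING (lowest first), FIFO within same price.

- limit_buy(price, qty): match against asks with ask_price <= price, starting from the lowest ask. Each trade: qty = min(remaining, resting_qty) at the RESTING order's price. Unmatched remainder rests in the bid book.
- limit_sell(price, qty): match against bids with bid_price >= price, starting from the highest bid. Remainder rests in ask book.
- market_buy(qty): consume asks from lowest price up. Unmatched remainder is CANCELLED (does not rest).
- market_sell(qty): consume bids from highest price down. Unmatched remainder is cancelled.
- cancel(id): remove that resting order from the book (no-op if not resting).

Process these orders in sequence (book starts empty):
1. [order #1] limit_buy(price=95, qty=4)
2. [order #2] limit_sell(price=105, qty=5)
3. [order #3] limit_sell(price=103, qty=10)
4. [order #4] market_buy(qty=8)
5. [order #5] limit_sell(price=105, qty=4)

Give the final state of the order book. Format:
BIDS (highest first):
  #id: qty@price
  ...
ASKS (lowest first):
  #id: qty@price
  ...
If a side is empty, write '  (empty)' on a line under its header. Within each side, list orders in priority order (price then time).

After op 1 [order #1] limit_buy(price=95, qty=4): fills=none; bids=[#1:4@95] asks=[-]
After op 2 [order #2] limit_sell(price=105, qty=5): fills=none; bids=[#1:4@95] asks=[#2:5@105]
After op 3 [order #3] limit_sell(price=103, qty=10): fills=none; bids=[#1:4@95] asks=[#3:10@103 #2:5@105]
After op 4 [order #4] market_buy(qty=8): fills=#4x#3:8@103; bids=[#1:4@95] asks=[#3:2@103 #2:5@105]
After op 5 [order #5] limit_sell(price=105, qty=4): fills=none; bids=[#1:4@95] asks=[#3:2@103 #2:5@105 #5:4@105]

Answer: BIDS (highest first):
  #1: 4@95
ASKS (lowest first):
  #3: 2@103
  #2: 5@105
  #5: 4@105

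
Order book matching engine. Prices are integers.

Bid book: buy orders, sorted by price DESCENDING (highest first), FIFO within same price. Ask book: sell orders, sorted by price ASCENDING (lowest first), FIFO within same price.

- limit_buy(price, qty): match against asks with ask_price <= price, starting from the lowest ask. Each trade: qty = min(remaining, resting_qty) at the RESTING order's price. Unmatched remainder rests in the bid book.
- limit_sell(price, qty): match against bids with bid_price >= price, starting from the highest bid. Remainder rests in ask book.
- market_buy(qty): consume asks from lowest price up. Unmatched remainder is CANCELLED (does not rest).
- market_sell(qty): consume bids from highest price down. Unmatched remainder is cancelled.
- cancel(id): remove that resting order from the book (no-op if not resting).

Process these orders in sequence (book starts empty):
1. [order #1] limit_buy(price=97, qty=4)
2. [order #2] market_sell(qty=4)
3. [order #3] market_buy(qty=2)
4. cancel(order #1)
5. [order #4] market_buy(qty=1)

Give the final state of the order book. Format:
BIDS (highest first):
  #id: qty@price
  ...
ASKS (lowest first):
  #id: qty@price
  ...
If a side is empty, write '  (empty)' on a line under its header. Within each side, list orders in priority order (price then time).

After op 1 [order #1] limit_buy(price=97, qty=4): fills=none; bids=[#1:4@97] asks=[-]
After op 2 [order #2] market_sell(qty=4): fills=#1x#2:4@97; bids=[-] asks=[-]
After op 3 [order #3] market_buy(qty=2): fills=none; bids=[-] asks=[-]
After op 4 cancel(order #1): fills=none; bids=[-] asks=[-]
After op 5 [order #4] market_buy(qty=1): fills=none; bids=[-] asks=[-]

Answer: BIDS (highest first):
  (empty)
ASKS (lowest first):
  (empty)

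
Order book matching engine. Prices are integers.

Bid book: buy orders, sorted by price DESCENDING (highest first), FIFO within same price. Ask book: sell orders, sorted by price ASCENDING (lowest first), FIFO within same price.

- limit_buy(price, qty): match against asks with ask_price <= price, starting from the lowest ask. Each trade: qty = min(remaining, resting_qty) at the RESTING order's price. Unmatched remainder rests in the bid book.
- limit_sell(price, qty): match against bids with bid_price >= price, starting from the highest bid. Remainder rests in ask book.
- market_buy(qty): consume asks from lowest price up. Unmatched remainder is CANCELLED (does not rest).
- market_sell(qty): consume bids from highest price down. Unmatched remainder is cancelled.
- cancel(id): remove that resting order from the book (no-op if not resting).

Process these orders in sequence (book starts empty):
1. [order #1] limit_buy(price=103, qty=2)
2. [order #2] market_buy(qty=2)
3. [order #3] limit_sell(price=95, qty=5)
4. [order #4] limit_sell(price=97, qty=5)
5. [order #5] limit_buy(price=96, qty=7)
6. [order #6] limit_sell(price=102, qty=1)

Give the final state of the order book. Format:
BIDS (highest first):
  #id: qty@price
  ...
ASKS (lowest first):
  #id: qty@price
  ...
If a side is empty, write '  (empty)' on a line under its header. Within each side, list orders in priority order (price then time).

After op 1 [order #1] limit_buy(price=103, qty=2): fills=none; bids=[#1:2@103] asks=[-]
After op 2 [order #2] market_buy(qty=2): fills=none; bids=[#1:2@103] asks=[-]
After op 3 [order #3] limit_sell(price=95, qty=5): fills=#1x#3:2@103; bids=[-] asks=[#3:3@95]
After op 4 [order #4] limit_sell(price=97, qty=5): fills=none; bids=[-] asks=[#3:3@95 #4:5@97]
After op 5 [order #5] limit_buy(price=96, qty=7): fills=#5x#3:3@95; bids=[#5:4@96] asks=[#4:5@97]
After op 6 [order #6] limit_sell(price=102, qty=1): fills=none; bids=[#5:4@96] asks=[#4:5@97 #6:1@102]

Answer: BIDS (highest first):
  #5: 4@96
ASKS (lowest first):
  #4: 5@97
  #6: 1@102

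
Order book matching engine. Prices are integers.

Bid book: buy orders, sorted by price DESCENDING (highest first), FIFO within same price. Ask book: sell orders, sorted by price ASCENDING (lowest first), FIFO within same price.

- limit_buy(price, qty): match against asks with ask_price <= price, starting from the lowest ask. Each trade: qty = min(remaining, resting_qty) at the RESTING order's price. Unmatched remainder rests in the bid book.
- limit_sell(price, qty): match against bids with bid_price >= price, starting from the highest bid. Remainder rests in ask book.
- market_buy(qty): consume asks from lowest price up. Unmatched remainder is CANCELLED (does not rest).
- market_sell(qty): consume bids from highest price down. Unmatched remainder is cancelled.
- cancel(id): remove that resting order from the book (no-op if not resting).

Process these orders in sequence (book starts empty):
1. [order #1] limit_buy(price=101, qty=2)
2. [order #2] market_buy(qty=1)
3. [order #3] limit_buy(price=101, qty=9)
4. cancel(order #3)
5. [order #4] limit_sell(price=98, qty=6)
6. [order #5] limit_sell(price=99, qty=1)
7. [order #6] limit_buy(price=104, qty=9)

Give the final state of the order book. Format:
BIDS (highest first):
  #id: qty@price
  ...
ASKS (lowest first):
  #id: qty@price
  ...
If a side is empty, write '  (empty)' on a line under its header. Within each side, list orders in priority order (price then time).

After op 1 [order #1] limit_buy(price=101, qty=2): fills=none; bids=[#1:2@101] asks=[-]
After op 2 [order #2] market_buy(qty=1): fills=none; bids=[#1:2@101] asks=[-]
After op 3 [order #3] limit_buy(price=101, qty=9): fills=none; bids=[#1:2@101 #3:9@101] asks=[-]
After op 4 cancel(order #3): fills=none; bids=[#1:2@101] asks=[-]
After op 5 [order #4] limit_sell(price=98, qty=6): fills=#1x#4:2@101; bids=[-] asks=[#4:4@98]
After op 6 [order #5] limit_sell(price=99, qty=1): fills=none; bids=[-] asks=[#4:4@98 #5:1@99]
After op 7 [order #6] limit_buy(price=104, qty=9): fills=#6x#4:4@98 #6x#5:1@99; bids=[#6:4@104] asks=[-]

Answer: BIDS (highest first):
  #6: 4@104
ASKS (lowest first):
  (empty)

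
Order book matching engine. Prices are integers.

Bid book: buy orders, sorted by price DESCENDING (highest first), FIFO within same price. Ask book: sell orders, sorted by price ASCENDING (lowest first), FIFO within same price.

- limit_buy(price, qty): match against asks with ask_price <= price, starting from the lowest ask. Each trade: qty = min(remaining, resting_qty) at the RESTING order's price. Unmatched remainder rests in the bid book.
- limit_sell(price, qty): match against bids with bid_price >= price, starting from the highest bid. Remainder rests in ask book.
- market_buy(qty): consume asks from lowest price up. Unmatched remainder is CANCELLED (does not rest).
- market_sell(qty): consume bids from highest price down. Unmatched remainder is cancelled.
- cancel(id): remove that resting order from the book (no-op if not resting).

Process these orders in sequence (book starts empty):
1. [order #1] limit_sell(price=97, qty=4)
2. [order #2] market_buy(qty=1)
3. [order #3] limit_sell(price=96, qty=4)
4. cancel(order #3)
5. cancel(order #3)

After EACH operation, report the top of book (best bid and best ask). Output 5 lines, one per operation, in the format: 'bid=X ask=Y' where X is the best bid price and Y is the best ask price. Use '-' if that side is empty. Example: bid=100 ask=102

After op 1 [order #1] limit_sell(price=97, qty=4): fills=none; bids=[-] asks=[#1:4@97]
After op 2 [order #2] market_buy(qty=1): fills=#2x#1:1@97; bids=[-] asks=[#1:3@97]
After op 3 [order #3] limit_sell(price=96, qty=4): fills=none; bids=[-] asks=[#3:4@96 #1:3@97]
After op 4 cancel(order #3): fills=none; bids=[-] asks=[#1:3@97]
After op 5 cancel(order #3): fills=none; bids=[-] asks=[#1:3@97]

Answer: bid=- ask=97
bid=- ask=97
bid=- ask=96
bid=- ask=97
bid=- ask=97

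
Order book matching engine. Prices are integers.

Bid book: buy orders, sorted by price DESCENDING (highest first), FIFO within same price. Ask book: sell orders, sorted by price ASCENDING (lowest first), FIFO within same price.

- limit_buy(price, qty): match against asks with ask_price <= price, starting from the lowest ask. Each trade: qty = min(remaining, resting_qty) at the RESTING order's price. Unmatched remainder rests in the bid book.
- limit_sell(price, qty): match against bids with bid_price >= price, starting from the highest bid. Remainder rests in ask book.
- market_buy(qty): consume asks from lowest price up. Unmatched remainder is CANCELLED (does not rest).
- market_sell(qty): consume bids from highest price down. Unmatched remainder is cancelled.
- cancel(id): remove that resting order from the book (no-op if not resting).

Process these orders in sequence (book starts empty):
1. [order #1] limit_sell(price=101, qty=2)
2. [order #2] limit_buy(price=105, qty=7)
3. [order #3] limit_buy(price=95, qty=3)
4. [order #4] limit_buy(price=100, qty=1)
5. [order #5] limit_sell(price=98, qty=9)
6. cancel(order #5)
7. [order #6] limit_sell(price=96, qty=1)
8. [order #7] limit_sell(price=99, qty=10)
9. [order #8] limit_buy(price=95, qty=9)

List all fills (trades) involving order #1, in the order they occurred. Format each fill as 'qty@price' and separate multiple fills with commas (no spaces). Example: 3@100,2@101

Answer: 2@101

Derivation:
After op 1 [order #1] limit_sell(price=101, qty=2): fills=none; bids=[-] asks=[#1:2@101]
After op 2 [order #2] limit_buy(price=105, qty=7): fills=#2x#1:2@101; bids=[#2:5@105] asks=[-]
After op 3 [order #3] limit_buy(price=95, qty=3): fills=none; bids=[#2:5@105 #3:3@95] asks=[-]
After op 4 [order #4] limit_buy(price=100, qty=1): fills=none; bids=[#2:5@105 #4:1@100 #3:3@95] asks=[-]
After op 5 [order #5] limit_sell(price=98, qty=9): fills=#2x#5:5@105 #4x#5:1@100; bids=[#3:3@95] asks=[#5:3@98]
After op 6 cancel(order #5): fills=none; bids=[#3:3@95] asks=[-]
After op 7 [order #6] limit_sell(price=96, qty=1): fills=none; bids=[#3:3@95] asks=[#6:1@96]
After op 8 [order #7] limit_sell(price=99, qty=10): fills=none; bids=[#3:3@95] asks=[#6:1@96 #7:10@99]
After op 9 [order #8] limit_buy(price=95, qty=9): fills=none; bids=[#3:3@95 #8:9@95] asks=[#6:1@96 #7:10@99]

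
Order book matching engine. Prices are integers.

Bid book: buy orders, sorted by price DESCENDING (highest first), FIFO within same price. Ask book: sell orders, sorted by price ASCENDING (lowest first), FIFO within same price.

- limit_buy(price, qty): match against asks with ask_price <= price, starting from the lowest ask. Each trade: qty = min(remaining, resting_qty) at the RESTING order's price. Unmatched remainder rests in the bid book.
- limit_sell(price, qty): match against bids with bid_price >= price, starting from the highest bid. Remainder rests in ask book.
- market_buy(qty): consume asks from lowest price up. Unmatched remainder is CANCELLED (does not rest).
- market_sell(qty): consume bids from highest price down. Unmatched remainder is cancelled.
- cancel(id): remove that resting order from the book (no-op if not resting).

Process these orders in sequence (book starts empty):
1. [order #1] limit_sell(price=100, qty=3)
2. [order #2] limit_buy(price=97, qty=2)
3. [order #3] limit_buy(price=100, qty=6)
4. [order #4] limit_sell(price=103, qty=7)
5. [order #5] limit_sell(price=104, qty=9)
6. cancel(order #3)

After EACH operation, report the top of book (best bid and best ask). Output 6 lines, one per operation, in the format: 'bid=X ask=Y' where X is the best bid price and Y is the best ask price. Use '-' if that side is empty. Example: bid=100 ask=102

Answer: bid=- ask=100
bid=97 ask=100
bid=100 ask=-
bid=100 ask=103
bid=100 ask=103
bid=97 ask=103

Derivation:
After op 1 [order #1] limit_sell(price=100, qty=3): fills=none; bids=[-] asks=[#1:3@100]
After op 2 [order #2] limit_buy(price=97, qty=2): fills=none; bids=[#2:2@97] asks=[#1:3@100]
After op 3 [order #3] limit_buy(price=100, qty=6): fills=#3x#1:3@100; bids=[#3:3@100 #2:2@97] asks=[-]
After op 4 [order #4] limit_sell(price=103, qty=7): fills=none; bids=[#3:3@100 #2:2@97] asks=[#4:7@103]
After op 5 [order #5] limit_sell(price=104, qty=9): fills=none; bids=[#3:3@100 #2:2@97] asks=[#4:7@103 #5:9@104]
After op 6 cancel(order #3): fills=none; bids=[#2:2@97] asks=[#4:7@103 #5:9@104]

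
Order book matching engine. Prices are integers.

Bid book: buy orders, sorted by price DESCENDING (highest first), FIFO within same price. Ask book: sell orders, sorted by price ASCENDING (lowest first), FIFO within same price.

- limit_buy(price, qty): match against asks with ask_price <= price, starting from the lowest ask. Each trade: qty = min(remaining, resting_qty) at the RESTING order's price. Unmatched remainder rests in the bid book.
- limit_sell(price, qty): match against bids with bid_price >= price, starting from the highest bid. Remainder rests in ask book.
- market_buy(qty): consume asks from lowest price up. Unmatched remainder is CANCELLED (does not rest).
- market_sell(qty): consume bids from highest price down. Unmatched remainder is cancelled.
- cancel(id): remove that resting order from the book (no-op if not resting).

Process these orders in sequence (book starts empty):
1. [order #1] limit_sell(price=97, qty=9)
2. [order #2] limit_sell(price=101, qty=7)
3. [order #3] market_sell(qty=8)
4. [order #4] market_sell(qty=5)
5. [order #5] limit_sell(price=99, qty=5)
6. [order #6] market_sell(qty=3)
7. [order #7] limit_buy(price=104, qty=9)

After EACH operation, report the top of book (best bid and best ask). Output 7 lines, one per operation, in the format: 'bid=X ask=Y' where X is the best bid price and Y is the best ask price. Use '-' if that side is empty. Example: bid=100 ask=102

Answer: bid=- ask=97
bid=- ask=97
bid=- ask=97
bid=- ask=97
bid=- ask=97
bid=- ask=97
bid=- ask=99

Derivation:
After op 1 [order #1] limit_sell(price=97, qty=9): fills=none; bids=[-] asks=[#1:9@97]
After op 2 [order #2] limit_sell(price=101, qty=7): fills=none; bids=[-] asks=[#1:9@97 #2:7@101]
After op 3 [order #3] market_sell(qty=8): fills=none; bids=[-] asks=[#1:9@97 #2:7@101]
After op 4 [order #4] market_sell(qty=5): fills=none; bids=[-] asks=[#1:9@97 #2:7@101]
After op 5 [order #5] limit_sell(price=99, qty=5): fills=none; bids=[-] asks=[#1:9@97 #5:5@99 #2:7@101]
After op 6 [order #6] market_sell(qty=3): fills=none; bids=[-] asks=[#1:9@97 #5:5@99 #2:7@101]
After op 7 [order #7] limit_buy(price=104, qty=9): fills=#7x#1:9@97; bids=[-] asks=[#5:5@99 #2:7@101]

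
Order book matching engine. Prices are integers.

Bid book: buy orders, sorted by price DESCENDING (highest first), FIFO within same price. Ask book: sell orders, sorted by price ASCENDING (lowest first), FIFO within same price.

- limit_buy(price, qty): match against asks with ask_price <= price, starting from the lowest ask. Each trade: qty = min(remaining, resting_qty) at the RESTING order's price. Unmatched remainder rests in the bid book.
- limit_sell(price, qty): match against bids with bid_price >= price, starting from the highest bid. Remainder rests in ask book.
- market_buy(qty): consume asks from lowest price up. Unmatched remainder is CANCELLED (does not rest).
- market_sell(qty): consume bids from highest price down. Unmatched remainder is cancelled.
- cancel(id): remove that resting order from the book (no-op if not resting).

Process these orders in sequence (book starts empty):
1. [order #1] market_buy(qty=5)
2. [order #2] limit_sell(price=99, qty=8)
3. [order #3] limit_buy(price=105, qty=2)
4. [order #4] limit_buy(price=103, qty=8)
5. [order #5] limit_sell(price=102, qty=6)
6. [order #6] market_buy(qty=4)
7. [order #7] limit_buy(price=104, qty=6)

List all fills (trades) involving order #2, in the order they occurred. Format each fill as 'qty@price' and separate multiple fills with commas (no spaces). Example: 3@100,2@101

Answer: 2@99,6@99

Derivation:
After op 1 [order #1] market_buy(qty=5): fills=none; bids=[-] asks=[-]
After op 2 [order #2] limit_sell(price=99, qty=8): fills=none; bids=[-] asks=[#2:8@99]
After op 3 [order #3] limit_buy(price=105, qty=2): fills=#3x#2:2@99; bids=[-] asks=[#2:6@99]
After op 4 [order #4] limit_buy(price=103, qty=8): fills=#4x#2:6@99; bids=[#4:2@103] asks=[-]
After op 5 [order #5] limit_sell(price=102, qty=6): fills=#4x#5:2@103; bids=[-] asks=[#5:4@102]
After op 6 [order #6] market_buy(qty=4): fills=#6x#5:4@102; bids=[-] asks=[-]
After op 7 [order #7] limit_buy(price=104, qty=6): fills=none; bids=[#7:6@104] asks=[-]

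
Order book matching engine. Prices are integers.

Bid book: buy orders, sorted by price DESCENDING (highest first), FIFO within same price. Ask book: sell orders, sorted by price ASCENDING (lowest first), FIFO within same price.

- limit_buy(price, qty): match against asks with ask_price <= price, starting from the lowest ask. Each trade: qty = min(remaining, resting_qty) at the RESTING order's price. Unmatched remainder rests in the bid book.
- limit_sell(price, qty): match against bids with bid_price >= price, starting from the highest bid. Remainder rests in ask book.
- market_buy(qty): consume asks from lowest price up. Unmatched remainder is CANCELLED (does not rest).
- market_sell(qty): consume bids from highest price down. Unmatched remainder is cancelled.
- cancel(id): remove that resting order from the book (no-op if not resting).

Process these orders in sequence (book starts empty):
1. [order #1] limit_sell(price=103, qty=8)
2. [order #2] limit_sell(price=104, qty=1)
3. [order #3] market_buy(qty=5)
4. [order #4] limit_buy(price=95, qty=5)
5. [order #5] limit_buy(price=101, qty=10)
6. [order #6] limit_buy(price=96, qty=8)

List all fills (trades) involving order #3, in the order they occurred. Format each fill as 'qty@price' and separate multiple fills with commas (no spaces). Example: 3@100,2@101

After op 1 [order #1] limit_sell(price=103, qty=8): fills=none; bids=[-] asks=[#1:8@103]
After op 2 [order #2] limit_sell(price=104, qty=1): fills=none; bids=[-] asks=[#1:8@103 #2:1@104]
After op 3 [order #3] market_buy(qty=5): fills=#3x#1:5@103; bids=[-] asks=[#1:3@103 #2:1@104]
After op 4 [order #4] limit_buy(price=95, qty=5): fills=none; bids=[#4:5@95] asks=[#1:3@103 #2:1@104]
After op 5 [order #5] limit_buy(price=101, qty=10): fills=none; bids=[#5:10@101 #4:5@95] asks=[#1:3@103 #2:1@104]
After op 6 [order #6] limit_buy(price=96, qty=8): fills=none; bids=[#5:10@101 #6:8@96 #4:5@95] asks=[#1:3@103 #2:1@104]

Answer: 5@103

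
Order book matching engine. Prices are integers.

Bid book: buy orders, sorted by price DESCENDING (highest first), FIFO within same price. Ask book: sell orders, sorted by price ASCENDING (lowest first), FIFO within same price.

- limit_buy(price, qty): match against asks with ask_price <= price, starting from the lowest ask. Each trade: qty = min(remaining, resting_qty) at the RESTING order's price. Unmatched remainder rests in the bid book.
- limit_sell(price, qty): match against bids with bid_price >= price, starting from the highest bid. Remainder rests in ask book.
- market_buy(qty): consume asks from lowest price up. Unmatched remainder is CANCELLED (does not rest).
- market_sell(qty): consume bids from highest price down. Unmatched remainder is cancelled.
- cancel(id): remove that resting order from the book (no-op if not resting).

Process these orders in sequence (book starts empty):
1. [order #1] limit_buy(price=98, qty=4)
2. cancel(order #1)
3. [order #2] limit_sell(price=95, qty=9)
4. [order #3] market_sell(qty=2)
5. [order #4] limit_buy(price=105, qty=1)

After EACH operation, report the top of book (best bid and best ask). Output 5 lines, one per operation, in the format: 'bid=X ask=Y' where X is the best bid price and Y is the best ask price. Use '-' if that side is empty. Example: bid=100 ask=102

Answer: bid=98 ask=-
bid=- ask=-
bid=- ask=95
bid=- ask=95
bid=- ask=95

Derivation:
After op 1 [order #1] limit_buy(price=98, qty=4): fills=none; bids=[#1:4@98] asks=[-]
After op 2 cancel(order #1): fills=none; bids=[-] asks=[-]
After op 3 [order #2] limit_sell(price=95, qty=9): fills=none; bids=[-] asks=[#2:9@95]
After op 4 [order #3] market_sell(qty=2): fills=none; bids=[-] asks=[#2:9@95]
After op 5 [order #4] limit_buy(price=105, qty=1): fills=#4x#2:1@95; bids=[-] asks=[#2:8@95]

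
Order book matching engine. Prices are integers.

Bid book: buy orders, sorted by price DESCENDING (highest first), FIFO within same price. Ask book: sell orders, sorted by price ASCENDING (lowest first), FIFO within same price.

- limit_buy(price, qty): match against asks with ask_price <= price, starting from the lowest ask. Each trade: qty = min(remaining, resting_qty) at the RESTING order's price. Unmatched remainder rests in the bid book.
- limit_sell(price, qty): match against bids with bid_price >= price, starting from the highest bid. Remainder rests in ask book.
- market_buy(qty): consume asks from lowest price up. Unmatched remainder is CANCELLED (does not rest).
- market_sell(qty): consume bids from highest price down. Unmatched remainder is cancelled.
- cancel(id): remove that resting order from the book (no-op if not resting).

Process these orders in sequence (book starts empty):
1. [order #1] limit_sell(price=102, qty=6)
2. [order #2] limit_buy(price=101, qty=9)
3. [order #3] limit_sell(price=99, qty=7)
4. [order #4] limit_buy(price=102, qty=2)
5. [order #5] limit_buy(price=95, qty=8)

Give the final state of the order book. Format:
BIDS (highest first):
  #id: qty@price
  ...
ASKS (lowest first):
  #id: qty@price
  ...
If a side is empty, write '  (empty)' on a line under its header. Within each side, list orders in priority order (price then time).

Answer: BIDS (highest first):
  #2: 2@101
  #5: 8@95
ASKS (lowest first):
  #1: 4@102

Derivation:
After op 1 [order #1] limit_sell(price=102, qty=6): fills=none; bids=[-] asks=[#1:6@102]
After op 2 [order #2] limit_buy(price=101, qty=9): fills=none; bids=[#2:9@101] asks=[#1:6@102]
After op 3 [order #3] limit_sell(price=99, qty=7): fills=#2x#3:7@101; bids=[#2:2@101] asks=[#1:6@102]
After op 4 [order #4] limit_buy(price=102, qty=2): fills=#4x#1:2@102; bids=[#2:2@101] asks=[#1:4@102]
After op 5 [order #5] limit_buy(price=95, qty=8): fills=none; bids=[#2:2@101 #5:8@95] asks=[#1:4@102]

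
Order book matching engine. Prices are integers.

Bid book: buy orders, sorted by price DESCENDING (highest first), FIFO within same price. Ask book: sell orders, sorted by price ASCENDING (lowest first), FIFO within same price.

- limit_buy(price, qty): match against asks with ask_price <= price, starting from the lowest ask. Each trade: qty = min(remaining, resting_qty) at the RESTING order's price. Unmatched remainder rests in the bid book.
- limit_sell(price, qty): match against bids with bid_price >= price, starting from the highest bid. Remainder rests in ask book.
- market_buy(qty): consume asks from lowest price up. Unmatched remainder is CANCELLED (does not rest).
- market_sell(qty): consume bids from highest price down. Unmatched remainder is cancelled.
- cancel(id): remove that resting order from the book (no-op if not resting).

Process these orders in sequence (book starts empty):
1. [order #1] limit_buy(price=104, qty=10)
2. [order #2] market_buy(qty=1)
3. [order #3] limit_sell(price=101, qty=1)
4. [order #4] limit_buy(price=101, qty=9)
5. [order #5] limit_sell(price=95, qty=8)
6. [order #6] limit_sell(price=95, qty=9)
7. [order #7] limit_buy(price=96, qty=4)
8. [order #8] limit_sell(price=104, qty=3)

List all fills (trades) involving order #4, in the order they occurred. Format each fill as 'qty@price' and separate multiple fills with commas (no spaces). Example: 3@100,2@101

Answer: 8@101

Derivation:
After op 1 [order #1] limit_buy(price=104, qty=10): fills=none; bids=[#1:10@104] asks=[-]
After op 2 [order #2] market_buy(qty=1): fills=none; bids=[#1:10@104] asks=[-]
After op 3 [order #3] limit_sell(price=101, qty=1): fills=#1x#3:1@104; bids=[#1:9@104] asks=[-]
After op 4 [order #4] limit_buy(price=101, qty=9): fills=none; bids=[#1:9@104 #4:9@101] asks=[-]
After op 5 [order #5] limit_sell(price=95, qty=8): fills=#1x#5:8@104; bids=[#1:1@104 #4:9@101] asks=[-]
After op 6 [order #6] limit_sell(price=95, qty=9): fills=#1x#6:1@104 #4x#6:8@101; bids=[#4:1@101] asks=[-]
After op 7 [order #7] limit_buy(price=96, qty=4): fills=none; bids=[#4:1@101 #7:4@96] asks=[-]
After op 8 [order #8] limit_sell(price=104, qty=3): fills=none; bids=[#4:1@101 #7:4@96] asks=[#8:3@104]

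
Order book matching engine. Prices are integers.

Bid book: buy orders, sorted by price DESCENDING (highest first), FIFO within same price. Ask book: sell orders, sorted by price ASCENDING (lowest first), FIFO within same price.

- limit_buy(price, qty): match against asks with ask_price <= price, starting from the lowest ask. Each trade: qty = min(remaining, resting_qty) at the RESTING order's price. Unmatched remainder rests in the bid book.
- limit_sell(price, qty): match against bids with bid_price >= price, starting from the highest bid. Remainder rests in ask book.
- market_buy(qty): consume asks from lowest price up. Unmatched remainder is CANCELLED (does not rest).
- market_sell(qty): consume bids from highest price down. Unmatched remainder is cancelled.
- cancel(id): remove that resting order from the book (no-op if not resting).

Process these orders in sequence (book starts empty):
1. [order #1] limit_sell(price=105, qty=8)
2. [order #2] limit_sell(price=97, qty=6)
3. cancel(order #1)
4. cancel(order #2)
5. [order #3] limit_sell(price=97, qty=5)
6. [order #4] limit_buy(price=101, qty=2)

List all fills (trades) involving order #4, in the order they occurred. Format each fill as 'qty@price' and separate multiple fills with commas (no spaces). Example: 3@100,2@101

Answer: 2@97

Derivation:
After op 1 [order #1] limit_sell(price=105, qty=8): fills=none; bids=[-] asks=[#1:8@105]
After op 2 [order #2] limit_sell(price=97, qty=6): fills=none; bids=[-] asks=[#2:6@97 #1:8@105]
After op 3 cancel(order #1): fills=none; bids=[-] asks=[#2:6@97]
After op 4 cancel(order #2): fills=none; bids=[-] asks=[-]
After op 5 [order #3] limit_sell(price=97, qty=5): fills=none; bids=[-] asks=[#3:5@97]
After op 6 [order #4] limit_buy(price=101, qty=2): fills=#4x#3:2@97; bids=[-] asks=[#3:3@97]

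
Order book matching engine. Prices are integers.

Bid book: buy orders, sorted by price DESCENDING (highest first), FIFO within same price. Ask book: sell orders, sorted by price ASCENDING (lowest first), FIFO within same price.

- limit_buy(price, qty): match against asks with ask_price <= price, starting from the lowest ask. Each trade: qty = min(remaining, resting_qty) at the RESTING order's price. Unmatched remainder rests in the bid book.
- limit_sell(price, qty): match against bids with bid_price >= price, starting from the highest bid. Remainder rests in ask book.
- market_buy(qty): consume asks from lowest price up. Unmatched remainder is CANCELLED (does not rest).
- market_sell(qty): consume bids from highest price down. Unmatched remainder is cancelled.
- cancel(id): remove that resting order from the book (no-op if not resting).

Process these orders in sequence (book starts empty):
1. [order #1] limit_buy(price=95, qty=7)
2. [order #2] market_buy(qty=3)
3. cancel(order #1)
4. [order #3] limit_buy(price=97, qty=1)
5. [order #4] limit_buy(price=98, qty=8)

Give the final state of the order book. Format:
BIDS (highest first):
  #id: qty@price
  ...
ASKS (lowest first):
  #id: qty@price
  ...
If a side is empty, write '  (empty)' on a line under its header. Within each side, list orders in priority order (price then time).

After op 1 [order #1] limit_buy(price=95, qty=7): fills=none; bids=[#1:7@95] asks=[-]
After op 2 [order #2] market_buy(qty=3): fills=none; bids=[#1:7@95] asks=[-]
After op 3 cancel(order #1): fills=none; bids=[-] asks=[-]
After op 4 [order #3] limit_buy(price=97, qty=1): fills=none; bids=[#3:1@97] asks=[-]
After op 5 [order #4] limit_buy(price=98, qty=8): fills=none; bids=[#4:8@98 #3:1@97] asks=[-]

Answer: BIDS (highest first):
  #4: 8@98
  #3: 1@97
ASKS (lowest first):
  (empty)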